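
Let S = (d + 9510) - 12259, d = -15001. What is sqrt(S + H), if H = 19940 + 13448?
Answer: sqrt(15638) ≈ 125.05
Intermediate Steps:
S = -17750 (S = (-15001 + 9510) - 12259 = -5491 - 12259 = -17750)
H = 33388
sqrt(S + H) = sqrt(-17750 + 33388) = sqrt(15638)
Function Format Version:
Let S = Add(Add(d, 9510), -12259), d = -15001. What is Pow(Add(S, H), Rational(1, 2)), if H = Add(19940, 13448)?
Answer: Pow(15638, Rational(1, 2)) ≈ 125.05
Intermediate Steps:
S = -17750 (S = Add(Add(-15001, 9510), -12259) = Add(-5491, -12259) = -17750)
H = 33388
Pow(Add(S, H), Rational(1, 2)) = Pow(Add(-17750, 33388), Rational(1, 2)) = Pow(15638, Rational(1, 2))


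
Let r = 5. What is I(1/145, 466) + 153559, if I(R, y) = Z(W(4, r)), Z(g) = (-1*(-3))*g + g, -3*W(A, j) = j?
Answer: 460657/3 ≈ 1.5355e+5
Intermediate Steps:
W(A, j) = -j/3
Z(g) = 4*g (Z(g) = 3*g + g = 4*g)
I(R, y) = -20/3 (I(R, y) = 4*(-⅓*5) = 4*(-5/3) = -20/3)
I(1/145, 466) + 153559 = -20/3 + 153559 = 460657/3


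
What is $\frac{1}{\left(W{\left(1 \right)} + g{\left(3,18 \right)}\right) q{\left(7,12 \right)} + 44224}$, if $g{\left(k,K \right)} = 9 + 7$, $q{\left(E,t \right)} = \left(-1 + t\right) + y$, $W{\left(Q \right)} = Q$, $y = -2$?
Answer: $\frac{1}{44377} \approx 2.2534 \cdot 10^{-5}$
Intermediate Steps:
$q{\left(E,t \right)} = -3 + t$ ($q{\left(E,t \right)} = \left(-1 + t\right) - 2 = -3 + t$)
$g{\left(k,K \right)} = 16$
$\frac{1}{\left(W{\left(1 \right)} + g{\left(3,18 \right)}\right) q{\left(7,12 \right)} + 44224} = \frac{1}{\left(1 + 16\right) \left(-3 + 12\right) + 44224} = \frac{1}{17 \cdot 9 + 44224} = \frac{1}{153 + 44224} = \frac{1}{44377}$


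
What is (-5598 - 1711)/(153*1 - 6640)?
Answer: 7309/6487 ≈ 1.1267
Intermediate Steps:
(-5598 - 1711)/(153*1 - 6640) = -7309/(153 - 6640) = -7309/(-6487) = -7309*(-1/6487) = 7309/6487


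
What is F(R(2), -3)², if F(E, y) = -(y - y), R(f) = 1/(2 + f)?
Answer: 0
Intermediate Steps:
F(E, y) = 0 (F(E, y) = -1*0 = 0)
F(R(2), -3)² = 0² = 0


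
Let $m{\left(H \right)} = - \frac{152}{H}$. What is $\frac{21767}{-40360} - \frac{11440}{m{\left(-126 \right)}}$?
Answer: $- \frac{7272478373}{766840} \approx -9483.7$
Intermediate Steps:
$\frac{21767}{-40360} - \frac{11440}{m{\left(-126 \right)}} = \frac{21767}{-40360} - \frac{11440}{\left(-152\right) \frac{1}{-126}} = 21767 \left(- \frac{1}{40360}\right) - \frac{11440}{\left(-152\right) \left(- \frac{1}{126}\right)} = - \frac{21767}{40360} - \frac{11440}{\frac{76}{63}} = - \frac{21767}{40360} - \frac{180180}{19} = - \frac{7272478373}{766840}$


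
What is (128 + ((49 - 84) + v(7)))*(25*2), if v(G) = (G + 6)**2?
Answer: 13100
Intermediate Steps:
v(G) = (6 + G)**2
(128 + ((49 - 84) + v(7)))*(25*2) = (128 + ((49 - 84) + (6 + 7)**2))*(25*2) = (128 + (-35 + 13**2))*50 = (128 + (-35 + 169))*50 = (128 + 134)*50 = 262*50 = 13100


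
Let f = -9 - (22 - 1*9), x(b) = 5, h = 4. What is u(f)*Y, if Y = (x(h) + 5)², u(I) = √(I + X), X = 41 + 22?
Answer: 100*√41 ≈ 640.31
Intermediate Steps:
X = 63
f = -22 (f = -9 - (22 - 9) = -9 - 1*13 = -9 - 13 = -22)
u(I) = √(63 + I) (u(I) = √(I + 63) = √(63 + I))
Y = 100 (Y = (5 + 5)² = 10² = 100)
u(f)*Y = √(63 - 22)*100 = √41*100 = 100*√41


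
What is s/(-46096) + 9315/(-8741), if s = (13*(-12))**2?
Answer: -40131576/25182821 ≈ -1.5936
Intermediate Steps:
s = 24336 (s = (-156)**2 = 24336)
s/(-46096) + 9315/(-8741) = 24336/(-46096) + 9315/(-8741) = 24336*(-1/46096) + 9315*(-1/8741) = -1521/2881 - 9315/8741 = -40131576/25182821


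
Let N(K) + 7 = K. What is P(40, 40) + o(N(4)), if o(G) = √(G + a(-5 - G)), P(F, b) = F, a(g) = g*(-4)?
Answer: 40 + √5 ≈ 42.236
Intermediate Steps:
N(K) = -7 + K
a(g) = -4*g
o(G) = √(20 + 5*G) (o(G) = √(G - 4*(-5 - G)) = √(G + (20 + 4*G)) = √(20 + 5*G))
P(40, 40) + o(N(4)) = 40 + √(20 + 5*(-7 + 4)) = 40 + √(20 + 5*(-3)) = 40 + √(20 - 15) = 40 + √5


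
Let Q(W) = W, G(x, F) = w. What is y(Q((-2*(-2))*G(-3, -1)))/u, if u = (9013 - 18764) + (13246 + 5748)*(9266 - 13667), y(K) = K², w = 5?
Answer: -80/16720469 ≈ -4.7846e-6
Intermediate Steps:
G(x, F) = 5
u = -83602345 (u = -9751 + 18994*(-4401) = -9751 - 83592594 = -83602345)
y(Q((-2*(-2))*G(-3, -1)))/u = (-2*(-2)*5)²/(-83602345) = (4*5)²*(-1/83602345) = 20²*(-1/83602345) = 400*(-1/83602345) = -80/16720469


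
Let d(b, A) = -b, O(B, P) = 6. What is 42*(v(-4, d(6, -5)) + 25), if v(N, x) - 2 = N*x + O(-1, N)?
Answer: 2394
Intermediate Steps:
v(N, x) = 8 + N*x (v(N, x) = 2 + (N*x + 6) = 2 + (6 + N*x) = 8 + N*x)
42*(v(-4, d(6, -5)) + 25) = 42*((8 - (-4)*6) + 25) = 42*((8 - 4*(-6)) + 25) = 42*((8 + 24) + 25) = 42*(32 + 25) = 42*57 = 2394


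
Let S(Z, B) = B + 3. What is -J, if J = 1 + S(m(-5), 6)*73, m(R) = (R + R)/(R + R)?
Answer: -658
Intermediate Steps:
m(R) = 1 (m(R) = (2*R)/((2*R)) = (2*R)*(1/(2*R)) = 1)
S(Z, B) = 3 + B
J = 658 (J = 1 + (3 + 6)*73 = 1 + 9*73 = 1 + 657 = 658)
-J = -1*658 = -658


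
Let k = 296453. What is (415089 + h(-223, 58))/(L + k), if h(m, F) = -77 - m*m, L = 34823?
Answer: 365283/331276 ≈ 1.1027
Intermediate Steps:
h(m, F) = -77 - m**2
(415089 + h(-223, 58))/(L + k) = (415089 + (-77 - 1*(-223)**2))/(34823 + 296453) = (415089 + (-77 - 1*49729))/331276 = (415089 + (-77 - 49729))*(1/331276) = (415089 - 49806)*(1/331276) = 365283*(1/331276) = 365283/331276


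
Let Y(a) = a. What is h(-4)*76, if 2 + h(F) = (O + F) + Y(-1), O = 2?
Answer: -380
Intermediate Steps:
h(F) = -1 + F (h(F) = -2 + ((2 + F) - 1) = -2 + (1 + F) = -1 + F)
h(-4)*76 = (-1 - 4)*76 = -5*76 = -380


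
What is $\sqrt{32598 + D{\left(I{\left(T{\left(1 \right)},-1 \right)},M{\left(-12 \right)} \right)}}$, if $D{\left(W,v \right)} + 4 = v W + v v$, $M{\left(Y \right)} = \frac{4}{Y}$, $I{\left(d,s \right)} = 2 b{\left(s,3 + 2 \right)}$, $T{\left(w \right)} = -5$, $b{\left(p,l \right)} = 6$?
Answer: $\frac{\sqrt{293311}}{3} \approx 180.53$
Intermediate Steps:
$I{\left(d,s \right)} = 12$ ($I{\left(d,s \right)} = 2 \cdot 6 = 12$)
$D{\left(W,v \right)} = -4 + v^{2} + W v$ ($D{\left(W,v \right)} = -4 + \left(v W + v v\right) = -4 + \left(W v + v^{2}\right) = -4 + \left(v^{2} + W v\right) = -4 + v^{2} + W v$)
$\sqrt{32598 + D{\left(I{\left(T{\left(1 \right)},-1 \right)},M{\left(-12 \right)} \right)}} = \sqrt{32598 + \left(-4 + \left(\frac{4}{-12}\right)^{2} + 12 \frac{4}{-12}\right)} = \sqrt{32598 + \left(-4 + \left(4 \left(- \frac{1}{12}\right)\right)^{2} + 12 \cdot 4 \left(- \frac{1}{12}\right)\right)} = \sqrt{32598 + \left(-4 + \left(- \frac{1}{3}\right)^{2} + 12 \left(- \frac{1}{3}\right)\right)} = \sqrt{32598 - \frac{71}{9}} = \sqrt{\frac{293311}{9}} = \frac{\sqrt{293311}}{3}$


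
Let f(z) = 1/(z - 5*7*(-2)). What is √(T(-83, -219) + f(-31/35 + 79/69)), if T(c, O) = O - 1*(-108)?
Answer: I*√4726736871/6526 ≈ 10.535*I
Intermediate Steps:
T(c, O) = 108 + O (T(c, O) = O + 108 = 108 + O)
f(z) = 1/(70 + z) (f(z) = 1/(z - 35*(-2)) = 1/(z + 70) = 1/(70 + z))
√(T(-83, -219) + f(-31/35 + 79/69)) = √((108 - 219) + 1/(70 + (-31/35 + 79/69))) = √(-111 + 1/(70 + (-31*1/35 + 79*(1/69)))) = √(-111 + 1/(70 + (-31/35 + 79/69))) = √(-111 + 1/(70 + 626/2415)) = √(-111 + 1/(169676/2415)) = √(-111 + 2415/169676) = √(-18831621/169676) = I*√4726736871/6526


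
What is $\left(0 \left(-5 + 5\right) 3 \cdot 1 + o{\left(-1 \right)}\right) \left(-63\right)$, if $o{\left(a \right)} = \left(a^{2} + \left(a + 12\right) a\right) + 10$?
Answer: $0$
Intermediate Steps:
$o{\left(a \right)} = 10 + a^{2} + a \left(12 + a\right)$ ($o{\left(a \right)} = \left(a^{2} + \left(12 + a\right) a\right) + 10 = \left(a^{2} + a \left(12 + a\right)\right) + 10 = 10 + a^{2} + a \left(12 + a\right)$)
$\left(0 \left(-5 + 5\right) 3 \cdot 1 + o{\left(-1 \right)}\right) \left(-63\right) = \left(0 \left(-5 + 5\right) 3 \cdot 1 + \left(10 + 2 \left(-1\right)^{2} + 12 \left(-1\right)\right)\right) \left(-63\right) = \left(0 \cdot 0 \cdot 3 \cdot 1 + \left(10 + 2 \cdot 1 - 12\right)\right) \left(-63\right) = \left(0 \cdot 3 \cdot 1 + \left(10 + 2 - 12\right)\right) \left(-63\right) = \left(0 \cdot 1 + 0\right) \left(-63\right) = \left(0 + 0\right) \left(-63\right) = 0 \left(-63\right) = 0$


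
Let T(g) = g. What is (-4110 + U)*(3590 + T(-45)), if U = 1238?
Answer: -10181240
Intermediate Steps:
(-4110 + U)*(3590 + T(-45)) = (-4110 + 1238)*(3590 - 45) = -2872*3545 = -10181240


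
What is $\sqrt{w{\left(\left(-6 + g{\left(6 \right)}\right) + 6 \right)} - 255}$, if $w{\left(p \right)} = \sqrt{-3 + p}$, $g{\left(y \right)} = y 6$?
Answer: $\sqrt{-255 + \sqrt{33}} \approx 15.788 i$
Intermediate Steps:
$g{\left(y \right)} = 6 y$
$\sqrt{w{\left(\left(-6 + g{\left(6 \right)}\right) + 6 \right)} - 255} = \sqrt{\sqrt{-3 + \left(\left(-6 + 6 \cdot 6\right) + 6\right)} - 255} = \sqrt{\sqrt{-3 + \left(\left(-6 + 36\right) + 6\right)} - 255} = \sqrt{\sqrt{-3 + \left(30 + 6\right)} - 255} = \sqrt{\sqrt{-3 + 36} - 255} = \sqrt{\sqrt{33} - 255} = \sqrt{-255 + \sqrt{33}}$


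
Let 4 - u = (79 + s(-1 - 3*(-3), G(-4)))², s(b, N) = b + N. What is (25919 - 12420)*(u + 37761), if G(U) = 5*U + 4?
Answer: 441741276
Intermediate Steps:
G(U) = 4 + 5*U
s(b, N) = N + b
u = -5037 (u = 4 - (79 + ((4 + 5*(-4)) + (-1 - 3*(-3))))² = 4 - (79 + ((4 - 20) + (-1 + 9)))² = 4 - (79 + (-16 + 8))² = 4 - (79 - 8)² = 4 - 1*71² = 4 - 1*5041 = 4 - 5041 = -5037)
(25919 - 12420)*(u + 37761) = (25919 - 12420)*(-5037 + 37761) = 13499*32724 = 441741276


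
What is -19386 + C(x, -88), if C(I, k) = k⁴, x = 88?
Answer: 59950150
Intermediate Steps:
-19386 + C(x, -88) = -19386 + (-88)⁴ = -19386 + 59969536 = 59950150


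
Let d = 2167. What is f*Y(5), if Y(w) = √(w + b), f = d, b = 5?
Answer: 2167*√10 ≈ 6852.7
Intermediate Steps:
f = 2167
Y(w) = √(5 + w) (Y(w) = √(w + 5) = √(5 + w))
f*Y(5) = 2167*√(5 + 5) = 2167*√10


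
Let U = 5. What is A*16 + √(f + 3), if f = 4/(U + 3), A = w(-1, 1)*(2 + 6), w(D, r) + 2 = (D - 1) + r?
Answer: -384 + √14/2 ≈ -382.13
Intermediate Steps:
w(D, r) = -3 + D + r (w(D, r) = -2 + ((D - 1) + r) = -2 + ((-1 + D) + r) = -2 + (-1 + D + r) = -3 + D + r)
A = -24 (A = (-3 - 1 + 1)*(2 + 6) = -3*8 = -24)
f = ½ (f = 4/(5 + 3) = 4/8 = 4*(⅛) = ½ ≈ 0.50000)
A*16 + √(f + 3) = -24*16 + √(½ + 3) = -384 + √(7/2) = -384 + √14/2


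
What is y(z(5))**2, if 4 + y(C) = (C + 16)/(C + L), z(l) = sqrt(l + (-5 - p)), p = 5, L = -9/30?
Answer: 4*(2580*sqrt(5) + 6271*I)/(-491*I + 60*sqrt(5)) ≈ -35.588 + 56.723*I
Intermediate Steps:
L = -3/10 (L = -9*1/30 = -3/10 ≈ -0.30000)
z(l) = sqrt(-10 + l) (z(l) = sqrt(l + (-5 - 1*5)) = sqrt(l + (-5 - 5)) = sqrt(l - 10) = sqrt(-10 + l))
y(C) = -4 + (16 + C)/(-3/10 + C) (y(C) = -4 + (C + 16)/(C - 3/10) = -4 + (16 + C)/(-3/10 + C))
y(z(5))**2 = (2*(86 - 15*sqrt(-10 + 5))/(-3 + 10*sqrt(-10 + 5)))**2 = (2*(86 - 15*I*sqrt(5))/(-3 + 10*sqrt(-5)))**2 = (2*(86 - 15*I*sqrt(5))/(-3 + 10*(I*sqrt(5))))**2 = (2*(86 - 15*I*sqrt(5))/(-3 + 10*I*sqrt(5)))**2 = 4*(86 - 15*I*sqrt(5))**2/(-3 + 10*I*sqrt(5))**2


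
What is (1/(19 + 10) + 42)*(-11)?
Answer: -13409/29 ≈ -462.38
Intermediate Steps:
(1/(19 + 10) + 42)*(-11) = (1/29 + 42)*(-11) = (1219/29)*(-11) = -13409/29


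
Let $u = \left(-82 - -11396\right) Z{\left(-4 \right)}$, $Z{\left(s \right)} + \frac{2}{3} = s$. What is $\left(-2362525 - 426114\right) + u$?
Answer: $- \frac{8524313}{3} \approx -2.8414 \cdot 10^{6}$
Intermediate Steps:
$Z{\left(s \right)} = - \frac{2}{3} + s$
$u = - \frac{158396}{3}$ ($u = \left(-82 - -11396\right) \left(- \frac{2}{3} - 4\right) = \left(-82 + 11396\right) \left(- \frac{14}{3}\right) = 11314 \left(- \frac{14}{3}\right) = - \frac{158396}{3} \approx -52799.0$)
$\left(-2362525 - 426114\right) + u = \left(-2362525 - 426114\right) - \frac{158396}{3} = -2788639 - \frac{158396}{3} = - \frac{8524313}{3}$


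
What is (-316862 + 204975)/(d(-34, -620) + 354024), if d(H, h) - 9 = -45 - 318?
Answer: -111887/353670 ≈ -0.31636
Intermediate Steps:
d(H, h) = -354 (d(H, h) = 9 + (-45 - 318) = 9 - 363 = -354)
(-316862 + 204975)/(d(-34, -620) + 354024) = (-316862 + 204975)/(-354 + 354024) = -111887/353670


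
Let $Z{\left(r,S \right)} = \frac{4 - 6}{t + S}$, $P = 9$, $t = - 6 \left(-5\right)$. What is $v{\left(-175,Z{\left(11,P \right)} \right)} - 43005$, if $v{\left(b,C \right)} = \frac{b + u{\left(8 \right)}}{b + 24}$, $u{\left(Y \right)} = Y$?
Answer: $- \frac{6493588}{151} \approx -43004.0$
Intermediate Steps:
$t = 30$ ($t = \left(-1\right) \left(-30\right) = 30$)
$Z{\left(r,S \right)} = - \frac{2}{30 + S}$ ($Z{\left(r,S \right)} = \frac{4 - 6}{30 + S} = - \frac{2}{30 + S}$)
$v{\left(b,C \right)} = \frac{8 + b}{24 + b}$ ($v{\left(b,C \right)} = \frac{b + 8}{b + 24} = \frac{8 + b}{24 + b}$)
$v{\left(-175,Z{\left(11,P \right)} \right)} - 43005 = \frac{8 - 175}{24 - 175} - 43005 = \frac{1}{-151} \left(-167\right) - 43005 = \left(- \frac{1}{151}\right) \left(-167\right) - 43005 = \frac{167}{151} - 43005 = - \frac{6493588}{151}$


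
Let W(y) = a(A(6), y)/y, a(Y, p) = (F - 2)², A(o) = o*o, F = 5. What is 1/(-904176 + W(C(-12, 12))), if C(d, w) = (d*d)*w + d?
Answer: -572/517188669 ≈ -1.1060e-6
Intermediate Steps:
A(o) = o²
C(d, w) = d + w*d² (C(d, w) = d²*w + d = w*d² + d = d + w*d²)
a(Y, p) = 9 (a(Y, p) = (5 - 2)² = 3² = 9)
W(y) = 9/y
1/(-904176 + W(C(-12, 12))) = 1/(-904176 + 9/((-12*(1 - 12*12)))) = 1/(-904176 + 9/((-12*(1 - 144)))) = 1/(-904176 + 9/((-12*(-143)))) = 1/(-904176 + 9/1716) = 1/(-904176 + 9*(1/1716)) = 1/(-904176 + 3/572) = 1/(-517188669/572) = -572/517188669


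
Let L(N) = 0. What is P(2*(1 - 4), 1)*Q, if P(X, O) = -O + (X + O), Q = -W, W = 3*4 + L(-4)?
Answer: 72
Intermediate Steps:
W = 12 (W = 3*4 + 0 = 12 + 0 = 12)
Q = -12 (Q = -1*12 = -12)
P(X, O) = X (P(X, O) = -O + (O + X) = X)
P(2*(1 - 4), 1)*Q = (2*(1 - 4))*(-12) = (2*(-3))*(-12) = -6*(-12) = 72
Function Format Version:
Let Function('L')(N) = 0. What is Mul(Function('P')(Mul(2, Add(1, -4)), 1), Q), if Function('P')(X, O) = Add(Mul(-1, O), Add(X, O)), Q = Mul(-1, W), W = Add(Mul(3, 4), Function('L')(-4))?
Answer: 72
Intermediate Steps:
W = 12 (W = Add(Mul(3, 4), 0) = Add(12, 0) = 12)
Q = -12 (Q = Mul(-1, 12) = -12)
Function('P')(X, O) = X (Function('P')(X, O) = Add(Mul(-1, O), Add(O, X)) = X)
Mul(Function('P')(Mul(2, Add(1, -4)), 1), Q) = Mul(Mul(2, Add(1, -4)), -12) = Mul(Mul(2, -3), -12) = Mul(-6, -12) = 72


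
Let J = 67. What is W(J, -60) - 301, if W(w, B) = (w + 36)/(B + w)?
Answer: -2004/7 ≈ -286.29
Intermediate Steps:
W(w, B) = (36 + w)/(B + w)
W(J, -60) - 301 = (36 + 67)/(-60 + 67) - 301 = 103/7 - 301 = -2004/7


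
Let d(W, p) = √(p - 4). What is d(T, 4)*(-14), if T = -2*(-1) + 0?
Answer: 0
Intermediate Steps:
T = 2 (T = 2 + 0 = 2)
d(W, p) = √(-4 + p)
d(T, 4)*(-14) = √(-4 + 4)*(-14) = √0*(-14) = 0*(-14) = 0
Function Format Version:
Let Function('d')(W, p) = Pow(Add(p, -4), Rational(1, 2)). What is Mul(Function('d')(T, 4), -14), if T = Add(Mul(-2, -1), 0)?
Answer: 0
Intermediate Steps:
T = 2 (T = Add(2, 0) = 2)
Function('d')(W, p) = Pow(Add(-4, p), Rational(1, 2))
Mul(Function('d')(T, 4), -14) = Mul(Pow(Add(-4, 4), Rational(1, 2)), -14) = Mul(Pow(0, Rational(1, 2)), -14) = Mul(0, -14) = 0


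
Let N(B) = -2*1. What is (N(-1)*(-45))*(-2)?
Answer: -180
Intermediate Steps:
N(B) = -2
(N(-1)*(-45))*(-2) = -2*(-45)*(-2) = 90*(-2) = -180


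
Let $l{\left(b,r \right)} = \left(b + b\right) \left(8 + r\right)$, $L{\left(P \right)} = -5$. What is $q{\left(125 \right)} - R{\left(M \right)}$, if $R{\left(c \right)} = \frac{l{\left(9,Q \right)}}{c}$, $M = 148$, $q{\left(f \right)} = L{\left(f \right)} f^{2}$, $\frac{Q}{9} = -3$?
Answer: $- \frac{5781079}{74} \approx -78123.0$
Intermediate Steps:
$Q = -27$ ($Q = 9 \left(-3\right) = -27$)
$q{\left(f \right)} = - 5 f^{2}$
$l{\left(b,r \right)} = 2 b \left(8 + r\right)$
$R{\left(c \right)} = - \frac{342}{c}$ ($R{\left(c \right)} = \frac{2 \cdot 9 \left(8 - 27\right)}{c} = \frac{2 \cdot 9 \left(-19\right)}{c} = - \frac{342}{c}$)
$q{\left(125 \right)} - R{\left(M \right)} = - 5 \cdot 125^{2} - - \frac{342}{148} = \left(-5\right) 15625 - \left(-342\right) \frac{1}{148} = -78125 - - \frac{171}{74} = -78125 + \frac{171}{74} = - \frac{5781079}{74}$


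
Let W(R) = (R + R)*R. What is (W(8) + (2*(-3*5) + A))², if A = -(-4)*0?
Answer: 9604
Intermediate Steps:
A = 0 (A = -1*0 = 0)
W(R) = 2*R² (W(R) = (2*R)*R = 2*R²)
(W(8) + (2*(-3*5) + A))² = (2*8² + (2*(-3*5) + 0))² = (2*64 + (2*(-15) + 0))² = (128 + (-30 + 0))² = (128 - 30)² = 98² = 9604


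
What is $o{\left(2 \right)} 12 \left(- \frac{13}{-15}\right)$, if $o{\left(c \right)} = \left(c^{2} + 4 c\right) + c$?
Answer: $\frac{728}{5} \approx 145.6$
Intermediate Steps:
$o{\left(c \right)} = c^{2} + 5 c$
$o{\left(2 \right)} 12 \left(- \frac{13}{-15}\right) = 2 \left(5 + 2\right) 12 \left(- \frac{13}{-15}\right) = 2 \cdot 7 \cdot 12 \left(\left(-13\right) \left(- \frac{1}{15}\right)\right) = 14 \cdot 12 \cdot \frac{13}{15} = 168 \cdot \frac{13}{15} = \frac{728}{5}$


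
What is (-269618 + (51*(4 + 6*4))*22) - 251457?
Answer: -489659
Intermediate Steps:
(-269618 + (51*(4 + 6*4))*22) - 251457 = (-269618 + (51*(4 + 24))*22) - 251457 = (-269618 + (51*28)*22) - 251457 = (-269618 + 1428*22) - 251457 = (-269618 + 31416) - 251457 = -238202 - 251457 = -489659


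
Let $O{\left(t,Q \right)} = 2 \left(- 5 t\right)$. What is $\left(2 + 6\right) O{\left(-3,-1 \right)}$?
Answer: $240$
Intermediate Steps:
$O{\left(t,Q \right)} = - 10 t$
$\left(2 + 6\right) O{\left(-3,-1 \right)} = \left(2 + 6\right) \left(\left(-10\right) \left(-3\right)\right) = 8 \cdot 30 = 240$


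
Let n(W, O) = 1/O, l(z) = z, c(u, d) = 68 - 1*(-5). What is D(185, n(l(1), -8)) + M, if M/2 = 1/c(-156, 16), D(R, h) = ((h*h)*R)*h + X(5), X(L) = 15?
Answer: 548159/37376 ≈ 14.666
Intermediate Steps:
c(u, d) = 73 (c(u, d) = 68 + 5 = 73)
D(R, h) = 15 + R*h³ (D(R, h) = ((h*h)*R)*h + 15 = (h²*R)*h + 15 = (R*h²)*h + 15 = R*h³ + 15 = 15 + R*h³)
M = 2/73 ≈ 0.027397
D(185, n(l(1), -8)) + M = (15 + 185*(1/(-8))³) + 2/73 = (15 + 185*(-⅛)³) + 2/73 = (15 + 185*(-1/512)) + 2/73 = (15 - 185/512) + 2/73 = 7495/512 + 2/73 = 548159/37376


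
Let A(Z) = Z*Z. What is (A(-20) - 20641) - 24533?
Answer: -44774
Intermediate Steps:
A(Z) = Z**2
(A(-20) - 20641) - 24533 = ((-20)**2 - 20641) - 24533 = (400 - 20641) - 24533 = -20241 - 24533 = -44774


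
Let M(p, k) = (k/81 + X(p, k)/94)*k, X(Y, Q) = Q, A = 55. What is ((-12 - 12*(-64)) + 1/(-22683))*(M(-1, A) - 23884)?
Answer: -3109396599568147/172708362 ≈ -1.8004e+7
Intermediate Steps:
M(p, k) = 175*k²/7614 (M(p, k) = (k/81 + k/94)*k = (175*k/7614)*k = 175*k²/7614)
((-12 - 12*(-64)) + 1/(-22683))*(M(-1, A) - 23884) = ((-12 - 12*(-64)) + 1/(-22683))*((175/7614)*55² - 23884) = ((-12 + 768) - 1/22683)*((175/7614)*3025 - 23884) = (756 - 1/22683)*(529375/7614 - 23884) = (17148347/22683)*(-181323401/7614) = -3109396599568147/172708362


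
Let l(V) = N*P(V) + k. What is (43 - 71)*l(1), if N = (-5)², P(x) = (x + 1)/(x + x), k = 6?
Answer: -868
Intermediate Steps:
P(x) = (1 + x)/(2*x) (P(x) = (1 + x)/((2*x)) = (1 + x)*(1/(2*x)) = (1 + x)/(2*x))
N = 25
l(V) = 6 + 25*(1 + V)/(2*V) (l(V) = 25*((1 + V)/(2*V)) + 6 = 25*(1 + V)/(2*V) + 6 = 6 + 25*(1 + V)/(2*V))
(43 - 71)*l(1) = (43 - 71)*((½)*(25 + 37*1)/1) = -14*(25 + 37) = -14*62 = -28*31 = -868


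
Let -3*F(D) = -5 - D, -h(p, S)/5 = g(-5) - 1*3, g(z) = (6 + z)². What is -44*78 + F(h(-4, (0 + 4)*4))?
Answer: -3427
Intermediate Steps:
h(p, S) = 10 (h(p, S) = -5*((6 - 5)² - 1*3) = -5*(1² - 3) = -5*(1 - 3) = -5*(-2) = 10)
F(D) = 5/3 + D/3 (F(D) = -(-5 - D)/3 = 5/3 + D/3)
-44*78 + F(h(-4, (0 + 4)*4)) = -44*78 + (5/3 + (⅓)*10) = -3432 + (5/3 + 10/3) = -3432 + 5 = -3427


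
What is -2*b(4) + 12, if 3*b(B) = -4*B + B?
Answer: 20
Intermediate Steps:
b(B) = -B (b(B) = (-4*B + B)/3 = (-3*B)/3 = -B)
-2*b(4) + 12 = -(-2)*4 + 12 = -2*(-4) + 12 = 8 + 12 = 20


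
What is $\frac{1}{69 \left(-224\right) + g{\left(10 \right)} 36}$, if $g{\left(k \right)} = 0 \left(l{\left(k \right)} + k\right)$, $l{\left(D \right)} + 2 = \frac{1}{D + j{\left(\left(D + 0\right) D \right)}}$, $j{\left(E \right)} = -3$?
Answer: $- \frac{1}{15456} \approx -6.47 \cdot 10^{-5}$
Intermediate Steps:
$l{\left(D \right)} = -2 + \frac{1}{-3 + D}$ ($l{\left(D \right)} = -2 + \frac{1}{D - 3} = -2 + \frac{1}{-3 + D}$)
$g{\left(k \right)} = 0$ ($g{\left(k \right)} = 0 \left(\frac{7 - 2 k}{-3 + k} + k\right) = 0 \left(k + \frac{7 - 2 k}{-3 + k}\right) = 0$)
$\frac{1}{69 \left(-224\right) + g{\left(10 \right)} 36} = \frac{1}{69 \left(-224\right) + 0 \cdot 36} = \frac{1}{-15456 + 0} = \frac{1}{-15456} = - \frac{1}{15456}$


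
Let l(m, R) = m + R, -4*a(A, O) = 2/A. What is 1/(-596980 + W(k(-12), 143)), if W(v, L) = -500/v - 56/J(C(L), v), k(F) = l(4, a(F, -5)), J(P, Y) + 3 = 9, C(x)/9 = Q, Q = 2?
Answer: -291/173759896 ≈ -1.6747e-6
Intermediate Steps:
C(x) = 18 (C(x) = 9*2 = 18)
J(P, Y) = 6 (J(P, Y) = -3 + 9 = 6)
a(A, O) = -1/(2*A)
l(m, R) = R + m
k(F) = 4 - 1/(2*F) (k(F) = -1/(2*F) + 4 = 4 - 1/(2*F))
W(v, L) = -28/3 - 500/v (W(v, L) = -500/v - 56/6 = -500/v - 56*⅙ = -500/v - 28/3 = -28/3 - 500/v)
1/(-596980 + W(k(-12), 143)) = 1/(-596980 + (-28/3 - 500/(4 - ½/(-12)))) = 1/(-596980 + (-28/3 - 500/(4 - ½*(-1/12)))) = 1/(-596980 + (-28/3 - 500/(4 + 1/24))) = 1/(-596980 + (-28/3 - 500/97/24)) = 1/(-596980 + (-28/3 - 500*24/97)) = 1/(-596980 + (-28/3 - 12000/97)) = 1/(-596980 - 38716/291) = 1/(-173759896/291) = -291/173759896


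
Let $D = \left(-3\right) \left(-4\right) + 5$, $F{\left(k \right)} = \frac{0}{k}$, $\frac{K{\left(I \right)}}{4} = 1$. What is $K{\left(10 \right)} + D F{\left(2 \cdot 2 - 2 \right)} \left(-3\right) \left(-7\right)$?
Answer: $4$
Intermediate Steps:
$K{\left(I \right)} = 4$ ($K{\left(I \right)} = 4 \cdot 1 = 4$)
$F{\left(k \right)} = 0$
$D = 17$ ($D = 12 + 5 = 17$)
$K{\left(10 \right)} + D F{\left(2 \cdot 2 - 2 \right)} \left(-3\right) \left(-7\right) = 4 + 17 \cdot 0 \left(-3\right) \left(-7\right) = 4 + 17 \cdot 0 \left(-7\right) = 4 + 17 \cdot 0 = 4 + 0 = 4$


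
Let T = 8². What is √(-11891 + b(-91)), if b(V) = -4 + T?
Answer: I*√11831 ≈ 108.77*I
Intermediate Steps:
T = 64
b(V) = 60 (b(V) = -4 + 64 = 60)
√(-11891 + b(-91)) = √(-11891 + 60) = √(-11831) = I*√11831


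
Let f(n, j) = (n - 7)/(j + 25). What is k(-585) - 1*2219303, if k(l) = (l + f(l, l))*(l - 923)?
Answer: -46855101/35 ≈ -1.3387e+6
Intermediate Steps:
f(n, j) = (-7 + n)/(25 + j)
k(l) = (-923 + l)*(l + (-7 + l)/(25 + l)) (k(l) = (l + (-7 + l)/(25 + l))*(l - 923) = (l + (-7 + l)/(25 + l))*(-923 + l) = (-923 + l)*(l + (-7 + l)/(25 + l)))
k(-585) - 1*2219303 = (6461 + (-585)³ - 24005*(-585) - 897*(-585)²)/(25 - 585) - 1*2219303 = (6461 - 200201625 + 14042925 - 897*342225)/(-560) - 2219303 = -(6461 - 200201625 + 14042925 - 306975825)/560 - 2219303 = -1/560*(-493128064) - 2219303 = 30820504/35 - 2219303 = -46855101/35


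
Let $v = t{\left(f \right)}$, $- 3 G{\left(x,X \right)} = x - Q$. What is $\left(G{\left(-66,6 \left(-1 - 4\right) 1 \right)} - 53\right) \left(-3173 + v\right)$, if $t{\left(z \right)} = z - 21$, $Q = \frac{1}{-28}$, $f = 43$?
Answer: $\frac{8208355}{84} \approx 97719.0$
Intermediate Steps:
$Q = - \frac{1}{28} \approx -0.035714$
$t{\left(z \right)} = -21 + z$ ($t{\left(z \right)} = z - 21 = -21 + z$)
$G{\left(x,X \right)} = - \frac{1}{84} - \frac{x}{3}$ ($G{\left(x,X \right)} = - \frac{x - - \frac{1}{28}}{3} = - \frac{x + \frac{1}{28}}{3} = - \frac{\frac{1}{28} + x}{3} = - \frac{1}{84} - \frac{x}{3}$)
$v = 22$ ($v = -21 + 43 = 22$)
$\left(G{\left(-66,6 \left(-1 - 4\right) 1 \right)} - 53\right) \left(-3173 + v\right) = \left(\left(- \frac{1}{84} - -22\right) - 53\right) \left(-3173 + 22\right) = \left(\left(- \frac{1}{84} + 22\right) - 53\right) \left(-3151\right) = \left(\frac{1847}{84} - 53\right) \left(-3151\right) = \left(- \frac{2605}{84}\right) \left(-3151\right) = \frac{8208355}{84}$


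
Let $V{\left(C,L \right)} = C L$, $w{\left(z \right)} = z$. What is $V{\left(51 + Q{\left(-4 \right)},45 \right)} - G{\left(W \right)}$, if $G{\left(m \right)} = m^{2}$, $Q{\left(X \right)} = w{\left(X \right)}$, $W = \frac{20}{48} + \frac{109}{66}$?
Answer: $\frac{4086359}{1936} \approx 2110.7$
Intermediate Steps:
$W = \frac{91}{44}$ ($W = 20 \cdot \frac{1}{48} + 109 \cdot \frac{1}{66} = \frac{5}{12} + \frac{109}{66} = \frac{91}{44} \approx 2.0682$)
$Q{\left(X \right)} = X$
$V{\left(51 + Q{\left(-4 \right)},45 \right)} - G{\left(W \right)} = \left(51 - 4\right) 45 - \left(\frac{91}{44}\right)^{2} = 47 \cdot 45 - \frac{8281}{1936} = 2115 - \frac{8281}{1936} = \frac{4086359}{1936}$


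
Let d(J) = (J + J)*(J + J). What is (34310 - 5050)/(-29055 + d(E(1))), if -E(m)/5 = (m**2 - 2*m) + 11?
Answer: -5852/3811 ≈ -1.5356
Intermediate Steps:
E(m) = -55 - 5*m**2 + 10*m (E(m) = -5*((m**2 - 2*m) + 11) = -5*(11 + m**2 - 2*m) = -55 - 5*m**2 + 10*m)
d(J) = 4*J**2 (d(J) = (2*J)*(2*J) = 4*J**2)
(34310 - 5050)/(-29055 + d(E(1))) = (34310 - 5050)/(-29055 + 4*(-55 - 5*1**2 + 10*1)**2) = 29260/(-29055 + 4*(-55 - 5*1 + 10)**2) = 29260/(-29055 + 4*(-55 - 5 + 10)**2) = 29260/(-29055 + 4*(-50)**2) = 29260/(-29055 + 4*2500) = 29260/(-29055 + 10000) = 29260/(-19055) = 29260*(-1/19055) = -5852/3811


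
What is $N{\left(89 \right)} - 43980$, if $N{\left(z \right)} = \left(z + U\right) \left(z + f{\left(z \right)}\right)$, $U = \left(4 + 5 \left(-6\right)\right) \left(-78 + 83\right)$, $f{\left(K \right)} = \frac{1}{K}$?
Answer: $- \frac{4239022}{89} \approx -47629.0$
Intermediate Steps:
$U = -130$ ($U = \left(4 - 30\right) 5 = \left(-26\right) 5 = -130$)
$N{\left(z \right)} = \left(-130 + z\right) \left(z + \frac{1}{z}\right)$ ($N{\left(z \right)} = \left(z - 130\right) \left(z + \frac{1}{z}\right) = \left(-130 + z\right) \left(z + \frac{1}{z}\right)$)
$N{\left(89 \right)} - 43980 = \left(1 + 89^{2} - 11570 - \frac{130}{89}\right) - 43980 = \left(1 + 7921 - 11570 - \frac{130}{89}\right) - 43980 = - \frac{324802}{89} - 43980 = - \frac{4239022}{89}$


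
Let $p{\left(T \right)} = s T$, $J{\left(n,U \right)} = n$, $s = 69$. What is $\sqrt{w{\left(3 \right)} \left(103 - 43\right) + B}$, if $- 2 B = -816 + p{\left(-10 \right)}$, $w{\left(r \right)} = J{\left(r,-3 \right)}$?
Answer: $\sqrt{933} \approx 30.545$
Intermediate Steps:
$w{\left(r \right)} = r$
$p{\left(T \right)} = 69 T$
$B = 753$ ($B = - \frac{-816 + 69 \left(-10\right)}{2} = - \frac{-816 - 690}{2} = \left(- \frac{1}{2}\right) \left(-1506\right) = 753$)
$\sqrt{w{\left(3 \right)} \left(103 - 43\right) + B} = \sqrt{3 \left(103 - 43\right) + 753} = \sqrt{3 \cdot 60 + 753} = \sqrt{180 + 753} = \sqrt{933}$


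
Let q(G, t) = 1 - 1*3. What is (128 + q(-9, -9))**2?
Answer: 15876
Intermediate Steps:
q(G, t) = -2 (q(G, t) = 1 - 3 = -2)
(128 + q(-9, -9))**2 = (128 - 2)**2 = 126**2 = 15876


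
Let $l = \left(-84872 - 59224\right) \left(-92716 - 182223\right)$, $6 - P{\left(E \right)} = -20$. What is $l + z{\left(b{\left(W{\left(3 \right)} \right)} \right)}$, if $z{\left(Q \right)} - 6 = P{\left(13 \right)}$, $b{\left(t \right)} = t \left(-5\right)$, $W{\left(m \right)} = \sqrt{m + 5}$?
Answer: $39617610176$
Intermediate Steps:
$W{\left(m \right)} = \sqrt{5 + m}$
$b{\left(t \right)} = - 5 t$
$P{\left(E \right)} = 26$ ($P{\left(E \right)} = 6 - -20 = 6 + 20 = 26$)
$z{\left(Q \right)} = 32$ ($z{\left(Q \right)} = 6 + 26 = 32$)
$l = 39617610144$ ($l = \left(-144096\right) \left(-274939\right) = 39617610144$)
$l + z{\left(b{\left(W{\left(3 \right)} \right)} \right)} = 39617610144 + 32 = 39617610176$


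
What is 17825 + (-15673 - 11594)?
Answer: -9442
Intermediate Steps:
17825 + (-15673 - 11594) = 17825 - 27267 = -9442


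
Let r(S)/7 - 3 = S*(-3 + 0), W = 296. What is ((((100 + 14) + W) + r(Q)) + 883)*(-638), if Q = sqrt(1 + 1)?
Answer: -838332 + 13398*sqrt(2) ≈ -8.1938e+5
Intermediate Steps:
Q = sqrt(2) ≈ 1.4142
r(S) = 21 - 21*S (r(S) = 21 + 7*(S*(-3 + 0)) = 21 + 7*(S*(-3)) = 21 + 7*(-3*S) = 21 - 21*S)
((((100 + 14) + W) + r(Q)) + 883)*(-638) = ((((100 + 14) + 296) + (21 - 21*sqrt(2))) + 883)*(-638) = (((114 + 296) + (21 - 21*sqrt(2))) + 883)*(-638) = ((410 + (21 - 21*sqrt(2))) + 883)*(-638) = ((431 - 21*sqrt(2)) + 883)*(-638) = (1314 - 21*sqrt(2))*(-638) = -838332 + 13398*sqrt(2)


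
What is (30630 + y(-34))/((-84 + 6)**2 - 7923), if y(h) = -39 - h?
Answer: -30625/1839 ≈ -16.653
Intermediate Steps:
(30630 + y(-34))/((-84 + 6)**2 - 7923) = (30630 + (-39 - 1*(-34)))/((-84 + 6)**2 - 7923) = (30630 + (-39 + 34))/((-78)**2 - 7923) = (30630 - 5)/(6084 - 7923) = 30625/(-1839) = 30625*(-1/1839) = -30625/1839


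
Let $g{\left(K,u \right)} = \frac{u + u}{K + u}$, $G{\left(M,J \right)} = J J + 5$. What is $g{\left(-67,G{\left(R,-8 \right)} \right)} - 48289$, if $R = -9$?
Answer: $-48220$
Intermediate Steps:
$G{\left(M,J \right)} = 5 + J^{2}$ ($G{\left(M,J \right)} = J^{2} + 5 = 5 + J^{2}$)
$g{\left(K,u \right)} = \frac{2 u}{K + u}$
$g{\left(-67,G{\left(R,-8 \right)} \right)} - 48289 = \frac{2 \left(5 + \left(-8\right)^{2}\right)}{-67 + \left(5 + \left(-8\right)^{2}\right)} - 48289 = \frac{2 \left(5 + 64\right)}{-67 + \left(5 + 64\right)} - 48289 = 2 \cdot 69 \frac{1}{-67 + 69} - 48289 = 2 \cdot 69 \cdot \frac{1}{2} - 48289 = 69 - 48289 = -48220$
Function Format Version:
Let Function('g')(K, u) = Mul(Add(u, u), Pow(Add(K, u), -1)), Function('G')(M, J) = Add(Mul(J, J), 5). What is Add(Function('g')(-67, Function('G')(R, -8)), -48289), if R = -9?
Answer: -48220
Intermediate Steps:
Function('G')(M, J) = Add(5, Pow(J, 2)) (Function('G')(M, J) = Add(Pow(J, 2), 5) = Add(5, Pow(J, 2)))
Function('g')(K, u) = Mul(2, u, Pow(Add(K, u), -1)) (Function('g')(K, u) = Mul(Mul(2, u), Pow(Add(K, u), -1)) = Mul(2, u, Pow(Add(K, u), -1)))
Add(Function('g')(-67, Function('G')(R, -8)), -48289) = Add(Mul(2, Add(5, Pow(-8, 2)), Pow(Add(-67, Add(5, Pow(-8, 2))), -1)), -48289) = Add(Mul(2, Add(5, 64), Pow(Add(-67, Add(5, 64)), -1)), -48289) = Add(Mul(2, 69, Pow(Add(-67, 69), -1)), -48289) = Add(Mul(2, 69, Pow(2, -1)), -48289) = Add(Mul(2, 69, Rational(1, 2)), -48289) = Add(69, -48289) = -48220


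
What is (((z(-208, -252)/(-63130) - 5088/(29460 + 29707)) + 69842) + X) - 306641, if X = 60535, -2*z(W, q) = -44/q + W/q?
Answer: -1316767708582593/7470425420 ≈ -1.7626e+5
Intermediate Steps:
z(W, q) = 22/q - W/(2*q) (z(W, q) = -(-44/q + W/q)/2 = 22/q - W/(2*q))
(((z(-208, -252)/(-63130) - 5088/(29460 + 29707)) + 69842) + X) - 306641 = (((((1/2)*(44 - 1*(-208))/(-252))/(-63130) - 5088/(29460 + 29707)) + 69842) + 60535) - 306641 = (((((1/2)*(-1/252)*(44 + 208))*(-1/63130) - 5088/59167) + 69842) + 60535) - 306641 = (((((1/2)*(-1/252)*252)*(-1/63130) - 5088*1/59167) + 69842) + 60535) - 306641 = (((-1/2*(-1/63130) - 5088/59167) + 69842) + 60535) - 306641 = (((1/126260 - 5088/59167) + 69842) + 60535) - 306641 = ((-642351713/7470425420 + 69842) + 60535) - 306641 = (521748809831927/7470425420 + 60535) - 306641 = 973971012631627/7470425420 - 306641 = -1316767708582593/7470425420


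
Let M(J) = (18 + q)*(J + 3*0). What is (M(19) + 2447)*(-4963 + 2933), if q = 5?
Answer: -5854520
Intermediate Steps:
M(J) = 23*J (M(J) = (18 + 5)*(J + 3*0) = 23*(J + 0) = 23*J)
(M(19) + 2447)*(-4963 + 2933) = (23*19 + 2447)*(-4963 + 2933) = (437 + 2447)*(-2030) = 2884*(-2030) = -5854520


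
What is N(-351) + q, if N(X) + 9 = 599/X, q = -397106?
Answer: -139387964/351 ≈ -3.9712e+5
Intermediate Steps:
N(X) = -9 + 599/X
N(-351) + q = (-9 + 599/(-351)) - 397106 = (-9 + 599*(-1/351)) - 397106 = (-9 - 599/351) - 397106 = -3758/351 - 397106 = -139387964/351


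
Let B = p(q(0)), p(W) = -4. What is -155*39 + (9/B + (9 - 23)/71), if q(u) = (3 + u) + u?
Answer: -1717475/284 ≈ -6047.4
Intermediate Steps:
q(u) = 3 + 2*u
B = -4
-155*39 + (9/B + (9 - 23)/71) = -155*39 + (9/(-4) + (9 - 23)/71) = -6045 + (9*(-¼) - 14*1/71) = -6045 + (-9/4 - 14/71) = -6045 - 695/284 = -1717475/284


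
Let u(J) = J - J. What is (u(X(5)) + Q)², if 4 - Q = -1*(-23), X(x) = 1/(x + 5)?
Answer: 361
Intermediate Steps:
X(x) = 1/(5 + x)
Q = -19 (Q = 4 - (-1)*(-23) = 4 - 1*23 = 4 - 23 = -19)
u(J) = 0
(u(X(5)) + Q)² = (0 - 19)² = (-19)² = 361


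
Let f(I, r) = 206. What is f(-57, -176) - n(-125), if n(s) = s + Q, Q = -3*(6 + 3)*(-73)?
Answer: -1640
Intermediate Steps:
Q = 1971 (Q = -3*9*(-73) = -27*(-73) = 1971)
n(s) = 1971 + s (n(s) = s + 1971 = 1971 + s)
f(-57, -176) - n(-125) = 206 - (1971 - 125) = 206 - 1*1846 = 206 - 1846 = -1640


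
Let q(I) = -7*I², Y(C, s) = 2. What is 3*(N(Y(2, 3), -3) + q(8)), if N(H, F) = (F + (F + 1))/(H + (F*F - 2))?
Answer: -4037/3 ≈ -1345.7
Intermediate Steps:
N(H, F) = (1 + 2*F)/(-2 + H + F²) (N(H, F) = (F + (1 + F))/(H + (F² - 2)) = (1 + 2*F)/(H + (-2 + F²)) = (1 + 2*F)/(-2 + H + F²))
3*(N(Y(2, 3), -3) + q(8)) = 3*((1 + 2*(-3))/(-2 + 2 + (-3)²) - 7*8²) = 3*((1 - 6)/(-2 + 2 + 9) - 7*64) = 3*(-5/9 - 448) = 3*(-4037/9) = -4037/3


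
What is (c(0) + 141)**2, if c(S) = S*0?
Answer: 19881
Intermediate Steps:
c(S) = 0
(c(0) + 141)**2 = (0 + 141)**2 = 141**2 = 19881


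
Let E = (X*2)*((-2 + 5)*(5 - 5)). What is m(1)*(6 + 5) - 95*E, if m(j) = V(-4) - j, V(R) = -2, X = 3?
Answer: -33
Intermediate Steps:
m(j) = -2 - j
E = 0 (E = (3*2)*((-2 + 5)*(5 - 5)) = 6*(3*0) = 6*0 = 0)
m(1)*(6 + 5) - 95*E = (-2 - 1*1)*(6 + 5) - 95*0 = (-2 - 1)*11 + 0 = -3*11 + 0 = -33 + 0 = -33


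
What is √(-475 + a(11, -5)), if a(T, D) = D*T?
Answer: I*√530 ≈ 23.022*I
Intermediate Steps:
√(-475 + a(11, -5)) = √(-475 - 5*11) = √(-475 - 55) = √(-530) = I*√530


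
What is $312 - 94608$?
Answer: $-94296$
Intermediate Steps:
$312 - 94608 = -94296$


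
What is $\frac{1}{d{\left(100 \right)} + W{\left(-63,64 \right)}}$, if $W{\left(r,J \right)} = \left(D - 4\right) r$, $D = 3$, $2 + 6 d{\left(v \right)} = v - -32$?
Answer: $\frac{3}{254} \approx 0.011811$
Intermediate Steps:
$d{\left(v \right)} = 5 + \frac{v}{6}$ ($d{\left(v \right)} = - \frac{1}{3} + \frac{v - -32}{6} = - \frac{1}{3} + \frac{v + 32}{6} = - \frac{1}{3} + \frac{32 + v}{6} = - \frac{1}{3} + \left(\frac{16}{3} + \frac{v}{6}\right) = 5 + \frac{v}{6}$)
$W{\left(r,J \right)} = - r$ ($W{\left(r,J \right)} = \left(3 - 4\right) r = - r$)
$\frac{1}{d{\left(100 \right)} + W{\left(-63,64 \right)}} = \frac{1}{\left(5 + \frac{1}{6} \cdot 100\right) - -63} = \frac{1}{\left(5 + \frac{50}{3}\right) + 63} = \frac{1}{\frac{65}{3} + 63} = \frac{1}{\frac{254}{3}} = \frac{3}{254}$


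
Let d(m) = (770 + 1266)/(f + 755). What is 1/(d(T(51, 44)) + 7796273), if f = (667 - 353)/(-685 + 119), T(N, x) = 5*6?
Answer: 53377/416141807968 ≈ 1.2827e-7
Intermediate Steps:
T(N, x) = 30
f = -157/283 (f = 314/(-566) = 314*(-1/566) = -157/283 ≈ -0.55477)
d(m) = 144047/53377 (d(m) = (770 + 1266)/(-157/283 + 755) = 2036/(213508/283) = 2036*(283/213508) = 144047/53377)
1/(d(T(51, 44)) + 7796273) = 1/(144047/53377 + 7796273) = 1/(416141807968/53377) = 53377/416141807968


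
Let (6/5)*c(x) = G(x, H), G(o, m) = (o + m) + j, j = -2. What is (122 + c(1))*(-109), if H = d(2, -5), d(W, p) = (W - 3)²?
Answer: -13298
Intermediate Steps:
d(W, p) = (-3 + W)²
H = 1 (H = (-3 + 2)² = (-1)² = 1)
G(o, m) = -2 + m + o (G(o, m) = (o + m) - 2 = (m + o) - 2 = -2 + m + o)
c(x) = -⅚ + 5*x/6 (c(x) = 5*(-2 + 1 + x)/6 = 5*(-1 + x)/6 = -⅚ + 5*x/6)
(122 + c(1))*(-109) = (122 + (-⅚ + (⅚)*1))*(-109) = (122 + (-⅚ + ⅚))*(-109) = (122 + 0)*(-109) = 122*(-109) = -13298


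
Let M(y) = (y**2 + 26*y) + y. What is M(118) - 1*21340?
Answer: -4230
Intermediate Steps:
M(y) = y**2 + 27*y
M(118) - 1*21340 = 118*(27 + 118) - 1*21340 = 118*145 - 21340 = 17110 - 21340 = -4230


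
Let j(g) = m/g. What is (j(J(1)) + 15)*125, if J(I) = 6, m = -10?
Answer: 5000/3 ≈ 1666.7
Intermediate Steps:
j(g) = -10/g
(j(J(1)) + 15)*125 = (-10/6 + 15)*125 = (-10*⅙ + 15)*125 = (-5/3 + 15)*125 = (40/3)*125 = 5000/3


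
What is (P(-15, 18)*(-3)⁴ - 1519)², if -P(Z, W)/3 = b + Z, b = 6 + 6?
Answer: 624100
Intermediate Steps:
b = 12
P(Z, W) = -36 - 3*Z (P(Z, W) = -3*(12 + Z) = -36 - 3*Z)
(P(-15, 18)*(-3)⁴ - 1519)² = ((-36 - 3*(-15))*(-3)⁴ - 1519)² = ((-36 + 45)*81 - 1519)² = (9*81 - 1519)² = (729 - 1519)² = (-790)² = 624100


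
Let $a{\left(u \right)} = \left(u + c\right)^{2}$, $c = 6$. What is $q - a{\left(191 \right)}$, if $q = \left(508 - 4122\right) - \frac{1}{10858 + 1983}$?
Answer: $- \frac{544753744}{12841} \approx -42423.0$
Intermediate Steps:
$a{\left(u \right)} = \left(6 + u\right)^{2}$ ($a{\left(u \right)} = \left(u + 6\right)^{2} = \left(6 + u\right)^{2}$)
$q = - \frac{46407375}{12841}$ ($q = -3614 - \frac{1}{12841} = - \frac{46407375}{12841} \approx -3614.0$)
$q - a{\left(191 \right)} = - \frac{46407375}{12841} - \left(6 + 191\right)^{2} = - \frac{46407375}{12841} - 197^{2} = - \frac{46407375}{12841} - 38809 = - \frac{544753744}{12841}$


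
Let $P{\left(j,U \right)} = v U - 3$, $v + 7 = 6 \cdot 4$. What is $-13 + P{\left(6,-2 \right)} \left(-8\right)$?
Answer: $283$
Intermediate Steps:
$v = 17$ ($v = -7 + 6 \cdot 4 = -7 + 24 = 17$)
$P{\left(j,U \right)} = -3 + 17 U$ ($P{\left(j,U \right)} = 17 U - 3 = -3 + 17 U$)
$-13 + P{\left(6,-2 \right)} \left(-8\right) = -13 + \left(-3 + 17 \left(-2\right)\right) \left(-8\right) = -13 + \left(-3 - 34\right) \left(-8\right) = -13 - -296 = -13 + 296 = 283$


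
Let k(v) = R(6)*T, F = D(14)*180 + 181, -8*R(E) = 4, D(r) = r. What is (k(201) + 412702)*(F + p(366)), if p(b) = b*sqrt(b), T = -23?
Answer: 2229478327/2 + 151053141*sqrt(366) ≈ 4.0046e+9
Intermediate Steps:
R(E) = -1/2 (R(E) = -1/8*4 = -1/2)
p(b) = b**(3/2)
F = 2701 (F = 14*180 + 181 = 2520 + 181 = 2701)
k(v) = 23/2 (k(v) = -1/2*(-23) = 23/2)
(k(201) + 412702)*(F + p(366)) = (23/2 + 412702)*(2701 + 366**(3/2)) = 825427*(2701 + 366*sqrt(366))/2 = 2229478327/2 + 151053141*sqrt(366)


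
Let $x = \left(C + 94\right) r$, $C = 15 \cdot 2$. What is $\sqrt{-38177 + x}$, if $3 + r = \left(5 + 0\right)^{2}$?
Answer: $i \sqrt{35449} \approx 188.28 i$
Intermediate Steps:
$C = 30$
$r = 22$ ($r = -3 + \left(5 + 0\right)^{2} = -3 + 5^{2} = -3 + 25 = 22$)
$x = 2728$ ($x = \left(30 + 94\right) 22 = 124 \cdot 22 = 2728$)
$\sqrt{-38177 + x} = \sqrt{-38177 + 2728} = \sqrt{-35449} = i \sqrt{35449}$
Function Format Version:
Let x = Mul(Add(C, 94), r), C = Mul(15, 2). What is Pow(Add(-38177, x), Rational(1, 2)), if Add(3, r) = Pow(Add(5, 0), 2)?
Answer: Mul(I, Pow(35449, Rational(1, 2))) ≈ Mul(188.28, I)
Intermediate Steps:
C = 30
r = 22 (r = Add(-3, Pow(Add(5, 0), 2)) = Add(-3, Pow(5, 2)) = Add(-3, 25) = 22)
x = 2728 (x = Mul(Add(30, 94), 22) = Mul(124, 22) = 2728)
Pow(Add(-38177, x), Rational(1, 2)) = Pow(Add(-38177, 2728), Rational(1, 2)) = Pow(-35449, Rational(1, 2)) = Mul(I, Pow(35449, Rational(1, 2)))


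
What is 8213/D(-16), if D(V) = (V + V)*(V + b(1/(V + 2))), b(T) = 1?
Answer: 8213/480 ≈ 17.110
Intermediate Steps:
D(V) = 2*V*(1 + V) (D(V) = (V + V)*(V + 1) = (2*V)*(1 + V) = 2*V*(1 + V))
8213/D(-16) = 8213/((2*(-16)*(1 - 16))) = 8213/((2*(-16)*(-15))) = 8213/480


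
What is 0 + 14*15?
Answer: 210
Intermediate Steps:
0 + 14*15 = 0 + 210 = 210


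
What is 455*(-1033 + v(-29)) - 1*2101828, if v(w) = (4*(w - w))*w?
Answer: -2571843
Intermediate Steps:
v(w) = 0 (v(w) = (4*0)*w = 0*w = 0)
455*(-1033 + v(-29)) - 1*2101828 = 455*(-1033 + 0) - 1*2101828 = 455*(-1033) - 2101828 = -470015 - 2101828 = -2571843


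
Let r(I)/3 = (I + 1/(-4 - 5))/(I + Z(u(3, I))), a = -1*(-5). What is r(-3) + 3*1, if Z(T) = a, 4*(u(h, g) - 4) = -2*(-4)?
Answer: -5/3 ≈ -1.6667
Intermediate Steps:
u(h, g) = 6 (u(h, g) = 4 + (-2*(-4))/4 = 4 + (1/4)*8 = 4 + 2 = 6)
a = 5
Z(T) = 5
r(I) = 3*(-1/9 + I)/(5 + I) (r(I) = 3*((I + 1/(-4 - 5))/(I + 5)) = 3*((I + 1/(-9))/(5 + I)) = 3*((I - 1/9)/(5 + I)) = 3*((-1/9 + I)/(5 + I)) = 3*(-1/9 + I)/(5 + I))
r(-3) + 3*1 = (-1 + 9*(-3))/(3*(5 - 3)) + 3*1 = (1/3)*(-1 - 27)/2 + 3 = (1/3)*(1/2)*(-28) + 3 = -14/3 + 3 = -5/3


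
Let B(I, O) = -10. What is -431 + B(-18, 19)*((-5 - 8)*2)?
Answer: -171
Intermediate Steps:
-431 + B(-18, 19)*((-5 - 8)*2) = -431 - 10*(-5 - 8)*2 = -431 - (-130)*2 = -431 - 10*(-26) = -431 + 260 = -171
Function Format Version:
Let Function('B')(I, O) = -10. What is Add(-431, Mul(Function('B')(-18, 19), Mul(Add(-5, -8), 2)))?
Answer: -171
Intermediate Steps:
Add(-431, Mul(Function('B')(-18, 19), Mul(Add(-5, -8), 2))) = Add(-431, Mul(-10, Mul(Add(-5, -8), 2))) = Add(-431, Mul(-10, Mul(-13, 2))) = Add(-431, Mul(-10, -26)) = Add(-431, 260) = -171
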